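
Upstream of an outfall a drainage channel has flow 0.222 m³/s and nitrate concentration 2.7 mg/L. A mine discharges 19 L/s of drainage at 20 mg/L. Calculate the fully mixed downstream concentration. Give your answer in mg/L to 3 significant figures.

4.06 mg/L

19 L/s = 0.019 m³/s.
Flow-weighted mixing gives C = (0.019·20 + 0.222·2.7) / (0.019 + 0.222) = 0.9794/0.241 = 4.064 mg/L.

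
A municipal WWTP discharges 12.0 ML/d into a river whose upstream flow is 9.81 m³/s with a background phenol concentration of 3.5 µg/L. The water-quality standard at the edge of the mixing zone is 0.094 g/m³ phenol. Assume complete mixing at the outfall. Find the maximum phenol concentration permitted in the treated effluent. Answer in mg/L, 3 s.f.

12.0 ML/d = 0.1389 m³/s.
3.5 µg/L = 0.0035 mg/L.
Mass balance: 0.094·9.949 = 0.1389·Cₑ + 9.81·0.0035.
Cₑ = (0.9352 − 0.03434) / 0.1389 = 6.486 mg/L.

6.49 mg/L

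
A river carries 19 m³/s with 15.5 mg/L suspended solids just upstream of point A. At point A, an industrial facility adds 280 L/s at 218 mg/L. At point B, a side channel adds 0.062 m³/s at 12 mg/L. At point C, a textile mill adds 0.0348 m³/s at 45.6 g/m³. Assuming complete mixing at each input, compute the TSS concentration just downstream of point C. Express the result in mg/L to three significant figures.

18.5 mg/L

280 L/s = 0.28 m³/s.
After input A: C = (19·15.5 + 0.28·218) / 19.28 = 18.44 mg/L.
After input B: C = (19.28·18.44 + 0.062·12) / 19.34 = 18.42 mg/L.
After input C: C = (19.34·18.42 + 0.0348·45.6) / 19.38 = 18.47 mg/L.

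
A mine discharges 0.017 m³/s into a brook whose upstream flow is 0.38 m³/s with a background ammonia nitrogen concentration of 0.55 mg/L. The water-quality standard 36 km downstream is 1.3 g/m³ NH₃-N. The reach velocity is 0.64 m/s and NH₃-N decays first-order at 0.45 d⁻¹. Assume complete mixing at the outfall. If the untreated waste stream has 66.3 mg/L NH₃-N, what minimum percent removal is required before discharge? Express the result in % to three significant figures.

Travel time to the compliance point: t = 3.6e+04/0.64 = 5.625e+04 s = 0.651 d; decay factor exp(−0.45·0.651) = 0.746.
So the concentration just after mixing may be at most 1.3/0.746 = 1.743 mg/L.
Mass balance: 1.743·0.397 = 0.017·Cₑ + 0.38·0.55.
Cₑ = (0.6918 − 0.209) / 0.017 = 28.4 mg/L.
Required removal = 1 − 28.4/66.3 = 57.17 %.

57.2 %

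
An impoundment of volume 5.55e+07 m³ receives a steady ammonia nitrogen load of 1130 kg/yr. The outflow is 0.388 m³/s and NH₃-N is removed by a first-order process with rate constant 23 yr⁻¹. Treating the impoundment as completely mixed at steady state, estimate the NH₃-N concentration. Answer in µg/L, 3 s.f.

0.877 µg/L

Outflow Q = 0.388 m³/s × 3.156e+07 s/yr = 1.224e+07 m³/yr.
Steady-state CSTR mass balance: W = Q·C + k·V·C, so C = W/(Q + kV).
Q + kV = 1.224e+07 + 23·5.55e+07 = 1.289e+09 m³/yr.
C = 1130/1.289e+09 = 8.768e-07 kg/m³ = 0.0008768 mg/L = 0.8768 µg/L.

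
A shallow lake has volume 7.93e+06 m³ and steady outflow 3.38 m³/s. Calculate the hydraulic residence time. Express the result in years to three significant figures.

Q = 3.38 m³/s × 3.156e+07 s/yr = 1.067e+08 m³/yr.
Hydraulic residence time τ = V/Q = 7.93e+06/1.067e+08 = 0.07435 yr.

0.0743 yr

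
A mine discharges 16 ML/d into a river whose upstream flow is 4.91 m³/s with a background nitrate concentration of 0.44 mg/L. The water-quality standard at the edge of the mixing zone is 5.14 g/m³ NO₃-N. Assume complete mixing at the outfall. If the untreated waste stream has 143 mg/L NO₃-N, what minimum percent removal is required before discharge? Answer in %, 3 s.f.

9.26 %

16 ML/d = 0.1852 m³/s.
Mass balance: 5.14·5.095 = 0.1852·Cₑ + 4.91·0.44.
Cₑ = (26.19 − 2.16) / 0.1852 = 129.8 mg/L.
Required removal = 1 − 129.8/143 = 9.262 %.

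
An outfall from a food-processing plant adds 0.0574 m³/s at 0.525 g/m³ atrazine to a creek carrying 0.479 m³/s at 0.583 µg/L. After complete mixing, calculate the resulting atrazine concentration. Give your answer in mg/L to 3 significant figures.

0.0567 mg/L

0.583 µg/L = 0.000583 mg/L.
By mass balance at complete mixing, C = (0.0574·0.525 + 0.479·0.000583) / (0.0574 + 0.479) = 0.03041/0.5364 = 0.0567 mg/L.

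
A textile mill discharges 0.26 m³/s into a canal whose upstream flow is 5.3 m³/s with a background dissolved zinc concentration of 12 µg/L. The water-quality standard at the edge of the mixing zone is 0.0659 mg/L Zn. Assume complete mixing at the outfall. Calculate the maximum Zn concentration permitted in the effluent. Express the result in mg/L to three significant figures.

12 µg/L = 0.012 mg/L.
Mass balance: 0.0659·5.56 = 0.26·Cₑ + 5.3·0.012.
Cₑ = (0.3664 − 0.0636) / 0.26 = 1.165 mg/L.

1.16 mg/L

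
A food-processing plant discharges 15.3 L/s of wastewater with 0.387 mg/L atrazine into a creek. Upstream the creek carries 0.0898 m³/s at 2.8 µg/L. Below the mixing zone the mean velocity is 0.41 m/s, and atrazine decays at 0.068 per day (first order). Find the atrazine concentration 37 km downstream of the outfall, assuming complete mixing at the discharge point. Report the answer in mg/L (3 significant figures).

0.0547 mg/L

15.3 L/s = 0.0153 m³/s.
2.8 µg/L = 0.0028 mg/L.
After complete mixing, C₀ = (0.0153·0.387 + 0.0898·0.0028) / 0.1051 = 0.05873 mg/L.
Travel time t = 3.7e+04 m / 0.41 m/s = 9.024e+04 s = 1.044 d.
C = 0.05873·exp(−0.068·1.044) = 0.05873·0.9314 = 0.0547 mg/L.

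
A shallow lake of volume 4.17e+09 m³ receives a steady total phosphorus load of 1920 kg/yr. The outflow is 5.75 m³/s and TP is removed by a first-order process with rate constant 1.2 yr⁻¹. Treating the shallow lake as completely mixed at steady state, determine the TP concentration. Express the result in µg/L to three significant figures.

0.370 µg/L

Outflow Q = 5.75 m³/s × 3.156e+07 s/yr = 1.815e+08 m³/yr.
Steady-state CSTR mass balance: W = Q·C + k·V·C, so C = W/(Q + kV).
Q + kV = 1.815e+08 + 1.2·4.17e+09 = 5.185e+09 m³/yr.
C = 1920/5.185e+09 = 3.703e-07 kg/m³ = 0.0003703 mg/L = 0.3703 µg/L.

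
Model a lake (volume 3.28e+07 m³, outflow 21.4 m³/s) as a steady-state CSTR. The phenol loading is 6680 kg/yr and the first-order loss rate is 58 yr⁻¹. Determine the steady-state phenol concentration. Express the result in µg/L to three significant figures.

Outflow Q = 21.4 m³/s × 3.156e+07 s/yr = 6.753e+08 m³/yr.
Steady-state CSTR mass balance: W = Q·C + k·V·C, so C = W/(Q + kV).
Q + kV = 6.753e+08 + 58·3.28e+07 = 2.578e+09 m³/yr.
C = 6680/2.578e+09 = 2.591e-06 kg/m³ = 0.002591 mg/L = 2.591 µg/L.

2.59 µg/L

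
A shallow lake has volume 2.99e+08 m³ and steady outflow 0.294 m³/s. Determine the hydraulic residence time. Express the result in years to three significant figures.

32.2 yr

Q = 0.294 m³/s × 3.156e+07 s/yr = 9.278e+06 m³/yr.
Hydraulic residence time τ = V/Q = 2.99e+08/9.278e+06 = 32.23 yr.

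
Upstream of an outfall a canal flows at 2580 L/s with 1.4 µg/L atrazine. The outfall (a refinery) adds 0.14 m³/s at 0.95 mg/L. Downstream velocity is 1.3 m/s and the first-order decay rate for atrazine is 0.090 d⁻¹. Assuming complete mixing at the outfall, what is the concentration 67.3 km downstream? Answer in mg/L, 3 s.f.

2580 L/s = 2.58 m³/s.
1.4 µg/L = 0.0014 mg/L.
After complete mixing, C₀ = (0.14·0.95 + 2.58·0.0014) / 2.72 = 0.05022 mg/L.
Travel time t = 6.73e+04 m / 1.3 m/s = 5.177e+04 s = 0.5992 d.
C = 0.05022·exp(−0.090·0.5992) = 0.05022·0.9475 = 0.04759 mg/L.

0.0476 mg/L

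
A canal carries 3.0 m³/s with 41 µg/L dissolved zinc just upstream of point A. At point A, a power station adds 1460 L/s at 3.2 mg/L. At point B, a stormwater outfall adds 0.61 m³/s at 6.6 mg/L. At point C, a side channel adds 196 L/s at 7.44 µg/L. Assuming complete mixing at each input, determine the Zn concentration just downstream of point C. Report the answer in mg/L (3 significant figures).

41 µg/L = 0.041 mg/L.
1460 L/s = 1.46 m³/s.
After input A: C = (3·0.041 + 1.46·3.2) / 4.46 = 1.075 mg/L.
After input B: C = (4.46·1.075 + 0.61·6.6) / 5.07 = 1.74 mg/L.
196 L/s = 0.196 m³/s.
7.44 µg/L = 0.00744 mg/L.
After input C: C = (5.07·1.74 + 0.196·0.00744) / 5.266 = 1.675 mg/L.

1.68 mg/L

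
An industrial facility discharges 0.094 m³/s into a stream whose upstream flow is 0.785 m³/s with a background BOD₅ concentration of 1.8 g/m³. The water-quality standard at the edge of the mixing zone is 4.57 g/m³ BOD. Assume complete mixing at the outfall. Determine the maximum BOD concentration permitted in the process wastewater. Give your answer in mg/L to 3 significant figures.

27.7 mg/L

Mass balance: 4.57·0.879 = 0.094·Cₑ + 0.785·1.8.
Cₑ = (4.017 − 1.413) / 0.094 = 27.7 mg/L.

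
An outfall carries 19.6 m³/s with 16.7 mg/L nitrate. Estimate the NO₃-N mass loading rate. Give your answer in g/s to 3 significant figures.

327 g/s

Mass flux = Q·C = 19.6 m³/s × 16.7 g/m³ = 327.3 g/s.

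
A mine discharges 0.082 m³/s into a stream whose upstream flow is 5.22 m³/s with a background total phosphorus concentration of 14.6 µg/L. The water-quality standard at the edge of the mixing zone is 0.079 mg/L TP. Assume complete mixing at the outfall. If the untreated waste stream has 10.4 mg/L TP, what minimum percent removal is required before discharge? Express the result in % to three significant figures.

14.6 µg/L = 0.0146 mg/L.
Mass balance: 0.079·5.302 = 0.082·Cₑ + 5.22·0.0146.
Cₑ = (0.4189 − 0.07621) / 0.082 = 4.179 mg/L.
Required removal = 1 − 4.179/10.4 = 59.82 %.

59.8 %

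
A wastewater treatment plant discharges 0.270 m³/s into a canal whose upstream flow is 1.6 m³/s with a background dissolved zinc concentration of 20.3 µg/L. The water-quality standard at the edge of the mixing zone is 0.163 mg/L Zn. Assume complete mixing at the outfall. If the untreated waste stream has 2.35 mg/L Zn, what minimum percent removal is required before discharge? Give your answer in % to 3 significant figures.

57.1 %

20.3 µg/L = 0.0203 mg/L.
Mass balance: 0.163·1.87 = 0.27·Cₑ + 1.6·0.0203.
Cₑ = (0.3048 − 0.03248) / 0.27 = 1.009 mg/L.
Required removal = 1 − 1.009/2.35 = 57.08 %.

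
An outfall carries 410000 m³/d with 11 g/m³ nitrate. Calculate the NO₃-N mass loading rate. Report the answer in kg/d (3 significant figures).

4510 kg/d

410000 m³/d = 4.745 m³/s.
Mass flux = Q·C = 4.745 m³/s × 11 g/m³ = 52.2 g/s.
= 52.2 g/s × 86.4 = 4510 kg/d.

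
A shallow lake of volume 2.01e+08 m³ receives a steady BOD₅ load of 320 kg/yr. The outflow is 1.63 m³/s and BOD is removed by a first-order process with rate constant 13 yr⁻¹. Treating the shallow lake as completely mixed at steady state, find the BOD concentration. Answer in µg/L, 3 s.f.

0.120 µg/L

Outflow Q = 1.63 m³/s × 3.156e+07 s/yr = 5.144e+07 m³/yr.
Steady-state CSTR mass balance: W = Q·C + k·V·C, so C = W/(Q + kV).
Q + kV = 5.144e+07 + 13·2.01e+08 = 2.664e+09 m³/yr.
C = 320/2.664e+09 = 1.201e-07 kg/m³ = 0.0001201 mg/L = 0.1201 µg/L.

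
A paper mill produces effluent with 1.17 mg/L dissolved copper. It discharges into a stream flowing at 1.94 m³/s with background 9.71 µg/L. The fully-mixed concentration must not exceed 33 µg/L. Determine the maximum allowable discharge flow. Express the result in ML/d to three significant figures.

9.71 µg/L = 0.00971 mg/L.
33 µg/L = 0.033 mg/L.
Mass balance at complete mixing: C_std·(Q_w + Q_r) = Q_w·C_e + Q_r·C_b.
Rearranging, Q_w = Q_r·(C_std − C_b)/(C_e − C_std) = 1.94·(0.033 − 0.00971) / (1.17 − 0.033) = 0.03974 m³/s.
= 3.433 ML/d.

3.43 ML/d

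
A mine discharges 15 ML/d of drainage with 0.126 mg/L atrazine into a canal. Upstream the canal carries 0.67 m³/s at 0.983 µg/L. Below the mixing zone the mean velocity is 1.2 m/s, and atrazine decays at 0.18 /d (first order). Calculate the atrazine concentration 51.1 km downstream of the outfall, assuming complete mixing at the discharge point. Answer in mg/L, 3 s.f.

15 ML/d = 0.1736 m³/s.
0.983 µg/L = 0.000983 mg/L.
After complete mixing, C₀ = (0.1736·0.126 + 0.67·0.000983) / 0.8436 = 0.02671 mg/L.
Travel time t = 5.11e+04 m / 1.2 m/s = 4.258e+04 s = 0.4929 d.
C = 0.02671·exp(−0.18·0.4929) = 0.02671·0.9151 = 0.02444 mg/L.

0.0244 mg/L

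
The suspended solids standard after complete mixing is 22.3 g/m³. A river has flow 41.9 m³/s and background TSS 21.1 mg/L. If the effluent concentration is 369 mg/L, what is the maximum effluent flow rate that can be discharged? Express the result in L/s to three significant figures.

Mass balance at complete mixing: C_std·(Q_w + Q_r) = Q_w·C_e + Q_r·C_b.
Rearranging, Q_w = Q_r·(C_std − C_b)/(C_e − C_std) = 41.9·(22.3 − 21.1) / (369 − 22.3) = 0.145 m³/s.
= 145 L/s.

145 L/s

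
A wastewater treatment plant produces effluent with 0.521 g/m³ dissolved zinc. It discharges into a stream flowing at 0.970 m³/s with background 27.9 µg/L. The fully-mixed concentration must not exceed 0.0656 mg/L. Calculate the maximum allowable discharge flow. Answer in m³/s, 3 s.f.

27.9 µg/L = 0.0279 mg/L.
Mass balance at complete mixing: C_std·(Q_w + Q_r) = Q_w·C_e + Q_r·C_b.
Rearranging, Q_w = Q_r·(C_std − C_b)/(C_e − C_std) = 0.970·(0.0656 − 0.0279) / (0.521 − 0.0656) = 0.0803 m³/s.

0.0803 m³/s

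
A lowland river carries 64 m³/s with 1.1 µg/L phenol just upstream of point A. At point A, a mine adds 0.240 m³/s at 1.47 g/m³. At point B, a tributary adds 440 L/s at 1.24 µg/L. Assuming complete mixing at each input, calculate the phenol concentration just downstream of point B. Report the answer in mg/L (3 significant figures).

0.00655 mg/L

1.1 µg/L = 0.0011 mg/L.
After input A: C = (64·0.0011 + 0.24·1.47) / 64.24 = 0.006588 mg/L.
440 L/s = 0.44 m³/s.
1.24 µg/L = 0.00124 mg/L.
After input B: C = (64.24·0.006588 + 0.44·0.00124) / 64.68 = 0.006551 mg/L.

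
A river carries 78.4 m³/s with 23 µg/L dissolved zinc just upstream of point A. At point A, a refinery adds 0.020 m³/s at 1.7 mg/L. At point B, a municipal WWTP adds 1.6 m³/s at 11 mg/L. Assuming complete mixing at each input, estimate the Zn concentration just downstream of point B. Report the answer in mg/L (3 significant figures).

23 µg/L = 0.023 mg/L.
After input A: C = (78.4·0.023 + 0.02·1.7) / 78.42 = 0.02343 mg/L.
After input B: C = (78.42·0.02343 + 1.6·11) / 80.02 = 0.2429 mg/L.

0.243 mg/L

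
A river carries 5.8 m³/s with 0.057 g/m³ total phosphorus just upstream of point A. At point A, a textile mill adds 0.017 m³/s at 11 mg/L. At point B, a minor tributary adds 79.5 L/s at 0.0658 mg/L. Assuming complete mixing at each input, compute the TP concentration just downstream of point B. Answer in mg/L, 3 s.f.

After input A: C = (5.8·0.057 + 0.017·11) / 5.817 = 0.08898 mg/L.
79.5 L/s = 0.0795 m³/s.
After input B: C = (5.817·0.08898 + 0.0795·0.0658) / 5.897 = 0.08867 mg/L.

0.0887 mg/L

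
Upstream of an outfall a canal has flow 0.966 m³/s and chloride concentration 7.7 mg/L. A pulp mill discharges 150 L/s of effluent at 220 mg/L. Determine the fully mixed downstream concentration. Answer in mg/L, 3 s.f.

150 L/s = 0.15 m³/s.
By mass balance at complete mixing, C = (0.15·220 + 0.966·7.7) / (0.15 + 0.966) = 40.44/1.116 = 36.23 mg/L.

36.2 mg/L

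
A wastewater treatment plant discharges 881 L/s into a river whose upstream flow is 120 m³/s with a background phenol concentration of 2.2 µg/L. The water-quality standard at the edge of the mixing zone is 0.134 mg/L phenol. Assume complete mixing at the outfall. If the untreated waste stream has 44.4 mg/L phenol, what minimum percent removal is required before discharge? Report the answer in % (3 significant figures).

881 L/s = 0.881 m³/s.
2.2 µg/L = 0.0022 mg/L.
Mass balance: 0.134·120.9 = 0.881·Cₑ + 120·0.0022.
Cₑ = (16.2 − 0.264) / 0.881 = 18.09 mg/L.
Required removal = 1 − 18.09/44.4 = 59.27 %.

59.3 %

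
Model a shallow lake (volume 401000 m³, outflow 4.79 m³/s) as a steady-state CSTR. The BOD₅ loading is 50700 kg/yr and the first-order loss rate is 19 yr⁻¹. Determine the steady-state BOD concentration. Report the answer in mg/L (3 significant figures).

Outflow Q = 4.79 m³/s × 3.156e+07 s/yr = 1.512e+08 m³/yr.
Steady-state CSTR mass balance: W = Q·C + k·V·C, so C = W/(Q + kV).
Q + kV = 1.512e+08 + 19·401000 = 1.588e+08 m³/yr.
C = 50700/1.588e+08 = 0.0003193 kg/m³ = 0.3193 mg/L.

0.319 mg/L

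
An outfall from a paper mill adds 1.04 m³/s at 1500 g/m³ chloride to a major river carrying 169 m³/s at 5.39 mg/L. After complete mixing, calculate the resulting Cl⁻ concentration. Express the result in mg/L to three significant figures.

14.5 mg/L

By mass balance at complete mixing, C = (1.04·1500 + 169·5.39) / (1.04 + 169) = 2471/170 = 14.53 mg/L.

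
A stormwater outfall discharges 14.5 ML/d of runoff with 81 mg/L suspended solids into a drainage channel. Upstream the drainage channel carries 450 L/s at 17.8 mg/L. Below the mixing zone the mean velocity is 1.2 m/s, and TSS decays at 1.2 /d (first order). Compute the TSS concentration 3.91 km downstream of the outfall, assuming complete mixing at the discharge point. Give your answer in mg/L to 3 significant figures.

14.5 ML/d = 0.1678 m³/s.
450 L/s = 0.45 m³/s.
After complete mixing, C₀ = (0.1678·81 + 0.45·17.8) / 0.6178 = 34.97 mg/L.
Travel time t = 3910 m / 1.2 m/s = 3258 s = 0.03771 d.
C = 34.97·exp(−1.2·0.03771) = 34.97·0.9558 = 33.42 mg/L.

33.4 mg/L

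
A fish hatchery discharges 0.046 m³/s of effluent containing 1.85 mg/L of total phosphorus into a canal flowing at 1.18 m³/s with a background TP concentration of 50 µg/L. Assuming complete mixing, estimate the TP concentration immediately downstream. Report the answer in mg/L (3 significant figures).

0.118 mg/L

50 µg/L = 0.05 mg/L.
By mass balance at complete mixing, C = (0.046·1.85 + 1.18·0.05) / (0.046 + 1.18) = 0.1441/1.226 = 0.1175 mg/L.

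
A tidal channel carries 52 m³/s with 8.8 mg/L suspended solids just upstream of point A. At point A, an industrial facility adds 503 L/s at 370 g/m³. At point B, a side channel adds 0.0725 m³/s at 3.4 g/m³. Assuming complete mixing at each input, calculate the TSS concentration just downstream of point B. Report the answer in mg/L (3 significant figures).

12.2 mg/L

503 L/s = 0.503 m³/s.
After input A: C = (52·8.8 + 0.503·370) / 52.5 = 12.26 mg/L.
After input B: C = (52.5·12.26 + 0.0725·3.4) / 52.58 = 12.25 mg/L.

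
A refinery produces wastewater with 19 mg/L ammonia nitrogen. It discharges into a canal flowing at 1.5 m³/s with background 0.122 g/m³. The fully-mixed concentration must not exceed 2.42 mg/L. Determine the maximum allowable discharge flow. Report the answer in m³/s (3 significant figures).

0.208 m³/s

Mass balance at complete mixing: C_std·(Q_w + Q_r) = Q_w·C_e + Q_r·C_b.
Rearranging, Q_w = Q_r·(C_std − C_b)/(C_e − C_std) = 1.5·(2.42 − 0.122) / (19 − 2.42) = 0.2079 m³/s.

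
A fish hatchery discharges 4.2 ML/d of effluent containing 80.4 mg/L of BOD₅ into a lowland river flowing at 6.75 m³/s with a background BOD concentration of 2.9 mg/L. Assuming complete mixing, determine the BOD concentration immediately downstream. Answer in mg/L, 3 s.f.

4.2 ML/d = 0.04861 m³/s.
Conservation of mass across the mixing zone: C = (0.04861·80.4 + 6.75·2.9) / (0.04861 + 6.75) = 23.48/6.799 = 3.454 mg/L.

3.45 mg/L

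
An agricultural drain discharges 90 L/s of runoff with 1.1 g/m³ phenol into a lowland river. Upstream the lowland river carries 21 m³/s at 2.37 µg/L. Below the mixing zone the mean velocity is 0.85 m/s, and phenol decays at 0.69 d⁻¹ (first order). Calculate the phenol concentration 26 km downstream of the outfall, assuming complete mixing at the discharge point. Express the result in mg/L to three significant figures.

0.00553 mg/L

90 L/s = 0.09 m³/s.
2.37 µg/L = 0.00237 mg/L.
After complete mixing, C₀ = (0.09·1.1 + 21·0.00237) / 21.09 = 0.007054 mg/L.
Travel time t = 2.6e+04 m / 0.85 m/s = 3.059e+04 s = 0.354 d.
C = 0.007054·exp(−0.69·0.354) = 0.007054·0.7833 = 0.005525 mg/L.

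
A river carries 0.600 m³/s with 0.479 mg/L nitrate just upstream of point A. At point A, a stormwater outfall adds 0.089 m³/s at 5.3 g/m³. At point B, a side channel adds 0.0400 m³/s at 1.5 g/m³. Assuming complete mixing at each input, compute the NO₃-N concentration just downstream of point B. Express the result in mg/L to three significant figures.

After input A: C = (0.6·0.479 + 0.089·5.3) / 0.689 = 1.102 mg/L.
After input B: C = (0.689·1.102 + 0.04·1.5) / 0.729 = 1.124 mg/L.

1.12 mg/L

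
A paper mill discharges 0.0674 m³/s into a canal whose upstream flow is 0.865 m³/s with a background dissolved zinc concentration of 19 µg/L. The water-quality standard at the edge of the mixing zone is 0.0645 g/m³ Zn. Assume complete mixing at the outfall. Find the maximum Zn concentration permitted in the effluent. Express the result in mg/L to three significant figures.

0.648 mg/L

19 µg/L = 0.019 mg/L.
Mass balance: 0.0645·0.9324 = 0.0674·Cₑ + 0.865·0.019.
Cₑ = (0.06014 − 0.01643) / 0.0674 = 0.6484 mg/L.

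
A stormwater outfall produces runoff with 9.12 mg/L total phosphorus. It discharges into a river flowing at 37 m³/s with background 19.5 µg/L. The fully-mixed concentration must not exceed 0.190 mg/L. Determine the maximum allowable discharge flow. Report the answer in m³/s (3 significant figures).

19.5 µg/L = 0.0195 mg/L.
Mass balance at complete mixing: C_std·(Q_w + Q_r) = Q_w·C_e + Q_r·C_b.
Rearranging, Q_w = Q_r·(C_std − C_b)/(C_e − C_std) = 37·(0.19 − 0.0195) / (9.12 − 0.19) = 0.7064 m³/s.

0.706 m³/s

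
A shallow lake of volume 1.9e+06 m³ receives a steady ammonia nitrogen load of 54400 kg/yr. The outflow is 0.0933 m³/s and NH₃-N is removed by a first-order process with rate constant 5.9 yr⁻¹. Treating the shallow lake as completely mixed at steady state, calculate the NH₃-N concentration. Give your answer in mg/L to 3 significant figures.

Outflow Q = 0.0933 m³/s × 3.156e+07 s/yr = 2.944e+06 m³/yr.
Steady-state CSTR mass balance: W = Q·C + k·V·C, so C = W/(Q + kV).
Q + kV = 2.944e+06 + 5.9·1.9e+06 = 1.415e+07 m³/yr.
C = 54400/1.415e+07 = 0.003843 kg/m³ = 3.843 mg/L.

3.84 mg/L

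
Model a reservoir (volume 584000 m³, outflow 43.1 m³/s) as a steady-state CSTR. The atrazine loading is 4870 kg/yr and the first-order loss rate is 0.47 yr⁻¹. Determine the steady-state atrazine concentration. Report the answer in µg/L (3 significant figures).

Outflow Q = 43.1 m³/s × 3.156e+07 s/yr = 1.36e+09 m³/yr.
Steady-state CSTR mass balance: W = Q·C + k·V·C, so C = W/(Q + kV).
Q + kV = 1.36e+09 + 0.47·584000 = 1.36e+09 m³/yr.
C = 4870/1.36e+09 = 3.58e-06 kg/m³ = 0.00358 mg/L = 3.58 µg/L.

3.58 µg/L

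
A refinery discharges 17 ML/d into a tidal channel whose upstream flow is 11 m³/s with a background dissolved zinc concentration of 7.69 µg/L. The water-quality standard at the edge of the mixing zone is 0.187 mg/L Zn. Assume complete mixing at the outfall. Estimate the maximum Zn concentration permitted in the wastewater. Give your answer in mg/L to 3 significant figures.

10.2 mg/L

17 ML/d = 0.1968 m³/s.
7.69 µg/L = 0.00769 mg/L.
Mass balance: 0.187·11.2 = 0.1968·Cₑ + 11·0.00769.
Cₑ = (2.094 − 0.08459) / 0.1968 = 10.21 mg/L.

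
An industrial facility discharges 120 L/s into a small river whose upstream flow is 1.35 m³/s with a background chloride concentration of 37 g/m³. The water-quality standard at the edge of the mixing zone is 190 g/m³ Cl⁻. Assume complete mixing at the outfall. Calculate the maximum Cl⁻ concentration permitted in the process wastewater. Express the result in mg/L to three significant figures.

120 L/s = 0.12 m³/s.
Mass balance: 190·1.47 = 0.12·Cₑ + 1.35·37.
Cₑ = (279.3 − 49.95) / 0.12 = 1911 mg/L.

1910 mg/L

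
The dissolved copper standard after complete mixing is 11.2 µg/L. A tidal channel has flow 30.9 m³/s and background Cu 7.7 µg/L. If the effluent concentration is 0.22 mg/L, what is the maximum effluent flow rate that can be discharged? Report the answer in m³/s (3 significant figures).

7.7 µg/L = 0.0077 mg/L.
11.2 µg/L = 0.0112 mg/L.
Mass balance at complete mixing: C_std·(Q_w + Q_r) = Q_w·C_e + Q_r·C_b.
Rearranging, Q_w = Q_r·(C_std − C_b)/(C_e − C_std) = 30.9·(0.0112 − 0.0077) / (0.22 − 0.0112) = 0.518 m³/s.

0.518 m³/s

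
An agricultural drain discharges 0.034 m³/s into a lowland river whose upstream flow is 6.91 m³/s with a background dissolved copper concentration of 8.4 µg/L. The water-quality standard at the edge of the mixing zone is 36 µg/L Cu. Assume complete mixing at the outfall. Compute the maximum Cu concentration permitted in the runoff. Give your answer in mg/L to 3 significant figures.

8.4 µg/L = 0.0084 mg/L.
36 µg/L = 0.036 mg/L.
Mass balance: 0.036·6.944 = 0.034·Cₑ + 6.91·0.0084.
Cₑ = (0.25 − 0.05804) / 0.034 = 5.645 mg/L.

5.65 mg/L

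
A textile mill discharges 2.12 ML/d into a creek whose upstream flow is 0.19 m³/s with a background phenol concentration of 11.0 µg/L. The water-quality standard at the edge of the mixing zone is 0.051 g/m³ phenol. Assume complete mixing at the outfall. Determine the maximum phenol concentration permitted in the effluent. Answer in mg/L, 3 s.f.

2.12 ML/d = 0.02454 m³/s.
11.0 µg/L = 0.011 mg/L.
Mass balance: 0.051·0.2145 = 0.02454·Cₑ + 0.19·0.011.
Cₑ = (0.01094 − 0.00209) / 0.02454 = 0.3607 mg/L.

0.361 mg/L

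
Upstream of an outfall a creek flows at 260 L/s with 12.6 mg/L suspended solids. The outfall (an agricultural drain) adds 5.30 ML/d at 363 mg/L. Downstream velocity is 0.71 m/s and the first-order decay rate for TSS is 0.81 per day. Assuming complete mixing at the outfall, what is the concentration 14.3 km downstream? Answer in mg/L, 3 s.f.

65.8 mg/L

5.30 ML/d = 0.06134 m³/s.
260 L/s = 0.26 m³/s.
After complete mixing, C₀ = (0.06134·363 + 0.26·12.6) / 0.3213 = 79.49 mg/L.
Travel time t = 1.43e+04 m / 0.71 m/s = 2.014e+04 s = 0.2331 d.
C = 79.49·exp(−0.81·0.2331) = 79.49·0.8279 = 65.81 mg/L.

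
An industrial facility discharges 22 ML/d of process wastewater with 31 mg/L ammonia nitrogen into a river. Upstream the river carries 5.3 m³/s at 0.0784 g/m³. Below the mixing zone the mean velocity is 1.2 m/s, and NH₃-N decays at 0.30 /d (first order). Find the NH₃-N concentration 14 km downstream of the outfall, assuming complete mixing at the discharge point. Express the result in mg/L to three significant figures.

1.44 mg/L

22 ML/d = 0.2546 m³/s.
After complete mixing, C₀ = (0.2546·31 + 5.3·0.0784) / 5.555 = 1.496 mg/L.
Travel time t = 1.4e+04 m / 1.2 m/s = 1.167e+04 s = 0.135 d.
C = 1.496·exp(−0.30·0.135) = 1.496·0.9603 = 1.436 mg/L.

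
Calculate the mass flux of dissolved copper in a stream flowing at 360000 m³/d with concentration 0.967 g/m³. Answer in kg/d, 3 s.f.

348 kg/d

360000 m³/d = 4.167 m³/s.
Mass flux = Q·C = 4.167 m³/s × 0.967 g/m³ = 4.029 g/s.
= 4.029 g/s × 86.4 = 348.1 kg/d.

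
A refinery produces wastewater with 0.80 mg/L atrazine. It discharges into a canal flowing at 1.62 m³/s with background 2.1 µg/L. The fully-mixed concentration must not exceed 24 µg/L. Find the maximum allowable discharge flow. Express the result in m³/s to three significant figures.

0.0457 m³/s

2.1 µg/L = 0.0021 mg/L.
24 µg/L = 0.024 mg/L.
Mass balance at complete mixing: C_std·(Q_w + Q_r) = Q_w·C_e + Q_r·C_b.
Rearranging, Q_w = Q_r·(C_std − C_b)/(C_e − C_std) = 1.62·(0.024 − 0.0021) / (0.8 − 0.024) = 0.04572 m³/s.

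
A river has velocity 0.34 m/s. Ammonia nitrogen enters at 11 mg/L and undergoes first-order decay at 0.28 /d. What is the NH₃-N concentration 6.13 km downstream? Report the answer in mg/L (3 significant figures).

Travel time t = 6.13 km / 0.34 m/s = 6130/0.34 = 1.803e+04 s = 0.2087 d.
First-order decay: C = 11·exp(−0.28·0.2087) = 11·0.9432 = 10.38 mg/L.

10.4 mg/L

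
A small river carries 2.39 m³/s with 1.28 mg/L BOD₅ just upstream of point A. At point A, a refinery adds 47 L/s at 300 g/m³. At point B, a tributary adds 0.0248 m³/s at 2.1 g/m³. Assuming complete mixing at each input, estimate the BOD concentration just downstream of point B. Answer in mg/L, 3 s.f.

6.99 mg/L

47 L/s = 0.047 m³/s.
After input A: C = (2.39·1.28 + 0.047·300) / 2.437 = 7.041 mg/L.
After input B: C = (2.437·7.041 + 0.0248·2.1) / 2.462 = 6.991 mg/L.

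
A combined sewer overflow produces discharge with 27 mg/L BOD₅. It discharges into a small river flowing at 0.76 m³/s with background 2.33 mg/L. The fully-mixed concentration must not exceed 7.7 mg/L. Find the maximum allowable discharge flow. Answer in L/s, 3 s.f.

211 L/s

Mass balance at complete mixing: C_std·(Q_w + Q_r) = Q_w·C_e + Q_r·C_b.
Rearranging, Q_w = Q_r·(C_std − C_b)/(C_e − C_std) = 0.76·(7.7 − 2.33) / (27 − 7.7) = 0.2115 m³/s.
= 211.5 L/s.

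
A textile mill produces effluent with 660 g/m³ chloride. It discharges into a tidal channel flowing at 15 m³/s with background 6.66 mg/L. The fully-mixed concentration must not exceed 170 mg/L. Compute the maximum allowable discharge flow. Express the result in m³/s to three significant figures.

5.00 m³/s

Mass balance at complete mixing: C_std·(Q_w + Q_r) = Q_w·C_e + Q_r·C_b.
Rearranging, Q_w = Q_r·(C_std − C_b)/(C_e − C_std) = 15·(170 − 6.66) / (660 − 170) = 5 m³/s.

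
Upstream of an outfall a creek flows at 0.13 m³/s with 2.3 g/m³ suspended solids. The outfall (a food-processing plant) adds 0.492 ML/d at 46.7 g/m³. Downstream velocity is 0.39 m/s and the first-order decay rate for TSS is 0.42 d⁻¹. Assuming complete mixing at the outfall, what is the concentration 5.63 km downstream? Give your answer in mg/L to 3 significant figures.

3.88 mg/L

0.492 ML/d = 0.005694 m³/s.
After complete mixing, C₀ = (0.005694·46.7 + 0.13·2.3) / 0.1357 = 4.163 mg/L.
Travel time t = 5630 m / 0.39 m/s = 1.444e+04 s = 0.1671 d.
C = 4.163·exp(−0.42·0.1671) = 4.163·0.9322 = 3.881 mg/L.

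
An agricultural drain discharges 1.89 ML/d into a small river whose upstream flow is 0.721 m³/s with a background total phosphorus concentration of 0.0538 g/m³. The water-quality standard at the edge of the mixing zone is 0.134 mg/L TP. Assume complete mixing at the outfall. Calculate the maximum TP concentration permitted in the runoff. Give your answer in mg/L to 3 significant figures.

1.89 ML/d = 0.02187 m³/s.
Mass balance: 0.134·0.7429 = 0.02187·Cₑ + 0.721·0.0538.
Cₑ = (0.09955 − 0.03879) / 0.02187 = 2.777 mg/L.

2.78 mg/L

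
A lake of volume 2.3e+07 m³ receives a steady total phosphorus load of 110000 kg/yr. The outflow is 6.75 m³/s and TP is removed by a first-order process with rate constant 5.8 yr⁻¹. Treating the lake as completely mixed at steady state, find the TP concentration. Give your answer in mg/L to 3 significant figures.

Outflow Q = 6.75 m³/s × 3.156e+07 s/yr = 2.13e+08 m³/yr.
Steady-state CSTR mass balance: W = Q·C + k·V·C, so C = W/(Q + kV).
Q + kV = 2.13e+08 + 5.8·2.3e+07 = 3.464e+08 m³/yr.
C = 110000/3.464e+08 = 0.0003175 kg/m³ = 0.3175 mg/L.

0.318 mg/L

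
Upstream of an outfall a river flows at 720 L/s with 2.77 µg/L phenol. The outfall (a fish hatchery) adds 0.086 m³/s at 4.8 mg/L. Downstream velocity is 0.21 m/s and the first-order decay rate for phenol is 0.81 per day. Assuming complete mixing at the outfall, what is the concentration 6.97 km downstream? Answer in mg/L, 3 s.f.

720 L/s = 0.72 m³/s.
2.77 µg/L = 0.00277 mg/L.
After complete mixing, C₀ = (0.086·4.8 + 0.72·0.00277) / 0.806 = 0.5146 mg/L.
Travel time t = 6970 m / 0.21 m/s = 3.319e+04 s = 0.3841 d.
C = 0.5146·exp(−0.81·0.3841) = 0.5146·0.7326 = 0.377 mg/L.

0.377 mg/L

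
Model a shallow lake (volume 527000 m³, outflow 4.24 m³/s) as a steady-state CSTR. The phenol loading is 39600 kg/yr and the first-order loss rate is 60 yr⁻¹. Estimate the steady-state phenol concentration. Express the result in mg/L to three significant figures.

0.239 mg/L

Outflow Q = 4.24 m³/s × 3.156e+07 s/yr = 1.338e+08 m³/yr.
Steady-state CSTR mass balance: W = Q·C + k·V·C, so C = W/(Q + kV).
Q + kV = 1.338e+08 + 60·527000 = 1.654e+08 m³/yr.
C = 39600/1.654e+08 = 0.0002394 kg/m³ = 0.2394 mg/L.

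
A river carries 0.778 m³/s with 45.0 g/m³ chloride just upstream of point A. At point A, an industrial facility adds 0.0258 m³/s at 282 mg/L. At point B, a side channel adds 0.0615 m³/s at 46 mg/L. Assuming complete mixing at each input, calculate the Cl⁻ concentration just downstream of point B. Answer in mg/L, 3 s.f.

52.1 mg/L

After input A: C = (0.778·45 + 0.0258·282) / 0.8038 = 52.61 mg/L.
After input B: C = (0.8038·52.61 + 0.0615·46) / 0.8653 = 52.14 mg/L.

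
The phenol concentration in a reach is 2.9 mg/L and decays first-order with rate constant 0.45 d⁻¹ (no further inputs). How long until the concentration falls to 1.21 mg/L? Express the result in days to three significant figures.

t = ln(C₀/C)/k = ln(2.9/1.21)/0.45 = 0.8741/0.45 = 1.942 d.

1.94 d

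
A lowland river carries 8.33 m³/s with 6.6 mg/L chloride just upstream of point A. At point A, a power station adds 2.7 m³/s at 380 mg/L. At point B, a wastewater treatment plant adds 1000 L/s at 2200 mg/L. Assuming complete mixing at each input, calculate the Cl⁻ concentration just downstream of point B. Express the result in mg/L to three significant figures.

After input A: C = (8.33·6.6 + 2.7·380) / 11.03 = 98 mg/L.
1000 L/s = 1 m³/s.
After input B: C = (11.03·98 + 1·2200) / 12.03 = 272.7 mg/L.

273 mg/L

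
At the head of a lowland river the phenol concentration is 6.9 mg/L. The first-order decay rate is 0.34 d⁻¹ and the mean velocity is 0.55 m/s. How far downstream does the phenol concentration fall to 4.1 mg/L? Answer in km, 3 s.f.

From C = C₀·e^(−kt), t = ln(C₀/C)/k = ln(6.9/4.1)/0.34 = 0.5205/0.34 = 1.531 d.
Distance = v·t = 0.55 m/s × 1.323e+05 s = 7.275e+04 m = 72.75 km.

72.8 km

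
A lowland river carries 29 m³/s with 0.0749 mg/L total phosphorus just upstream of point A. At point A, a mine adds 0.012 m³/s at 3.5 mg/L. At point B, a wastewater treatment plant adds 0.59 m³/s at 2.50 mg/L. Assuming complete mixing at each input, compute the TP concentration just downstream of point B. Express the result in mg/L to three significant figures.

After input A: C = (29·0.0749 + 0.012·3.5) / 29.01 = 0.07632 mg/L.
After input B: C = (29.01·0.07632 + 0.59·2.5) / 29.6 = 0.1246 mg/L.

0.125 mg/L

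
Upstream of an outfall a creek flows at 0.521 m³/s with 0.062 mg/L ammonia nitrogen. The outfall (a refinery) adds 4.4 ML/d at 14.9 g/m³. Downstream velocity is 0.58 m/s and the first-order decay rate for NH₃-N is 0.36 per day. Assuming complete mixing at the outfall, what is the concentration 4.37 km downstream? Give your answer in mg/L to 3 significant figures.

4.4 ML/d = 0.05093 m³/s.
After complete mixing, C₀ = (0.05093·14.9 + 0.521·0.062) / 0.5719 = 1.383 mg/L.
Travel time t = 4370 m / 0.58 m/s = 7534 s = 0.0872 d.
C = 1.383·exp(−0.36·0.0872) = 1.383·0.9691 = 1.34 mg/L.

1.34 mg/L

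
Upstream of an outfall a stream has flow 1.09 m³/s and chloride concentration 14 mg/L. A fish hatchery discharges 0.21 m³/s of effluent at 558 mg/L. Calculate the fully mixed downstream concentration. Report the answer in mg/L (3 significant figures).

By mass balance at complete mixing, C = (0.21·558 + 1.09·14) / (0.21 + 1.09) = 132.4/1.3 = 101.9 mg/L.

102 mg/L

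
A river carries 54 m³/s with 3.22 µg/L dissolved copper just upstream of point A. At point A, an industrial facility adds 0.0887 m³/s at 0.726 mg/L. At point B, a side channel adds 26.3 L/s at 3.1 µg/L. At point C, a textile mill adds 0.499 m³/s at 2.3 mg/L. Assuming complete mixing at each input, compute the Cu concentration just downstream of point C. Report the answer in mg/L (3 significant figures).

3.22 µg/L = 0.00322 mg/L.
After input A: C = (54·0.00322 + 0.0887·0.726) / 54.09 = 0.004405 mg/L.
26.3 L/s = 0.0263 m³/s.
3.1 µg/L = 0.0031 mg/L.
After input B: C = (54.09·0.004405 + 0.0263·0.0031) / 54.12 = 0.004405 mg/L.
After input C: C = (54.12·0.004405 + 0.499·2.3) / 54.61 = 0.02538 mg/L.

0.0254 mg/L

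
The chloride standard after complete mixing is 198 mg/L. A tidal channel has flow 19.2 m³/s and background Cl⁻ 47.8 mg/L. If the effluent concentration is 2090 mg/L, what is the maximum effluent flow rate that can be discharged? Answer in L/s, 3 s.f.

Mass balance at complete mixing: C_std·(Q_w + Q_r) = Q_w·C_e + Q_r·C_b.
Rearranging, Q_w = Q_r·(C_std − C_b)/(C_e − C_std) = 19.2·(198 − 47.8) / (2090 − 198) = 1.524 m³/s.
= 1524 L/s.

1520 L/s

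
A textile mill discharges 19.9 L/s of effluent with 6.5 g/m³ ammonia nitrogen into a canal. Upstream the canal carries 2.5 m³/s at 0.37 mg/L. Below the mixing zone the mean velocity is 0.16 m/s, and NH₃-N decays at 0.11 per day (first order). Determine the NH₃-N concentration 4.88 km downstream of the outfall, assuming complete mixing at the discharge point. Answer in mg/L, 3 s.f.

0.402 mg/L

19.9 L/s = 0.0199 m³/s.
After complete mixing, C₀ = (0.0199·6.5 + 2.5·0.37) / 2.52 = 0.4184 mg/L.
Travel time t = 4880 m / 0.16 m/s = 3.05e+04 s = 0.353 d.
C = 0.4184·exp(−0.11·0.353) = 0.4184·0.9619 = 0.4025 mg/L.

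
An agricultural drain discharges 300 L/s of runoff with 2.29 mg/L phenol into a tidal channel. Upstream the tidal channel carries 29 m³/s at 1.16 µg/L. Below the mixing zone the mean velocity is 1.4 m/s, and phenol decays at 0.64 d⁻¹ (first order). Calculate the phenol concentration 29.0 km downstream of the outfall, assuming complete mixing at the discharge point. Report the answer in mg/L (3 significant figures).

300 L/s = 0.3 m³/s.
1.16 µg/L = 0.00116 mg/L.
After complete mixing, C₀ = (0.3·2.29 + 29·0.00116) / 29.3 = 0.0246 mg/L.
Travel time t = 2.9e+04 m / 1.4 m/s = 2.071e+04 s = 0.2397 d.
C = 0.0246·exp(−0.64·0.2397) = 0.0246·0.8578 = 0.0211 mg/L.

0.0211 mg/L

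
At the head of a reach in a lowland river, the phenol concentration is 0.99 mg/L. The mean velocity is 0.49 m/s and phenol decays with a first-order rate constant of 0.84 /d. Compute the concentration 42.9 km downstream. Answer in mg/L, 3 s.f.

Travel time t = 42.9 km / 0.49 m/s = 4.29e+04/0.49 = 8.755e+04 s = 1.013 d.
First-order decay: C = 0.99·exp(−0.84·1.013) = 0.99·0.4269 = 0.4226 mg/L.

0.423 mg/L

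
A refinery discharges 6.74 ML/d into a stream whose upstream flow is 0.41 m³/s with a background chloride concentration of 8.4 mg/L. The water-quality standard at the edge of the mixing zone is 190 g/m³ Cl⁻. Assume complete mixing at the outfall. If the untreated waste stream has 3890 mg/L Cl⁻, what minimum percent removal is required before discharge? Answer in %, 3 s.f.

6.74 ML/d = 0.07801 m³/s.
Mass balance: 190·0.488 = 0.07801·Cₑ + 0.41·8.4.
Cₑ = (92.72 − 3.444) / 0.07801 = 1144 mg/L.
Required removal = 1 − 1144/3890 = 70.58 %.

70.6 %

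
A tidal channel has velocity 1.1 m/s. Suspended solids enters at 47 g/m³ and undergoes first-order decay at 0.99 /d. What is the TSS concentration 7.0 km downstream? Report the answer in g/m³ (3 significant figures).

43.7 g/m³

Travel time t = 7.0 km / 1.1 m/s = 7000/1.1 = 6364 s = 0.07365 d.
First-order decay: C = 47·exp(−0.99·0.07365) = 47·0.9297 = 43.69 g/m³.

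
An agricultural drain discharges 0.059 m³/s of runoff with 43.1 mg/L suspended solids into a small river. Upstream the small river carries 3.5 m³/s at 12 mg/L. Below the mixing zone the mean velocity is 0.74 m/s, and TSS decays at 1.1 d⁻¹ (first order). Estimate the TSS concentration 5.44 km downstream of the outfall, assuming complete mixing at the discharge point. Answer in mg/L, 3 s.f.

After complete mixing, C₀ = (0.059·43.1 + 3.5·12) / 3.559 = 12.52 mg/L.
Travel time t = 5440 m / 0.74 m/s = 7351 s = 0.08509 d.
C = 12.52·exp(−1.1·0.08509) = 12.52·0.9107 = 11.4 mg/L.

11.4 mg/L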